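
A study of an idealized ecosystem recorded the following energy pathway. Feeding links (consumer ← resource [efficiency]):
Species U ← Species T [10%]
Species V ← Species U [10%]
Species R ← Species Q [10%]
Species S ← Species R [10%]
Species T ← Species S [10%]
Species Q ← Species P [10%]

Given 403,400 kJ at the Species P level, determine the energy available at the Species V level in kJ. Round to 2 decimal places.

0.40 kJ

Species Q: 403400 × 0.1 = 40340 kJ
Species R: 40340 × 0.1 = 4034 kJ
Species S: 4034 × 0.1 = 403.4 kJ
Species T: 403.4 × 0.1 = 40.34 kJ
Species U: 40.34 × 0.1 = 4.034 kJ
Species V: 4.034 × 0.1 = 0.4034 kJ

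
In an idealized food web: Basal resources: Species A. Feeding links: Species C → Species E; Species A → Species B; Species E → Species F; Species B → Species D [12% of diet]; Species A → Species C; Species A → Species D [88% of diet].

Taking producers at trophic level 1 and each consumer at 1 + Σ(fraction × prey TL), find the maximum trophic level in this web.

Species B: 1 + 1 = 2
Species C: 1 + 1 = 2
Species D: 1 + (0.88×1 + 0.12×2) = 2.12
Species E: 1 + 2 = 3
Species F: 1 + 3 = 4

4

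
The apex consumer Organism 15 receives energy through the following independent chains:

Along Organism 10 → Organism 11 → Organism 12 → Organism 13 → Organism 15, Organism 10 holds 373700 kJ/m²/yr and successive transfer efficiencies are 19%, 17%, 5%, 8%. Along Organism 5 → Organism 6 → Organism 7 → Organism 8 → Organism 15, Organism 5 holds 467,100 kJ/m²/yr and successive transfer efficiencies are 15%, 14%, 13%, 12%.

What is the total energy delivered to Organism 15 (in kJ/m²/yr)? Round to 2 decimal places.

201.30 kJ/m²/yr

Via Organism 10: 373700 × 0.19 × 0.17 × 0.05 × 0.08 = 48.28204 kJ/m²/yr
Via Organism 5: 467100 × 0.15 × 0.14 × 0.13 × 0.12 = 153.02196 kJ/m²/yr
Total at Organism 15: 48.28204 + 153.02196 = 201.304 kJ/m²/yr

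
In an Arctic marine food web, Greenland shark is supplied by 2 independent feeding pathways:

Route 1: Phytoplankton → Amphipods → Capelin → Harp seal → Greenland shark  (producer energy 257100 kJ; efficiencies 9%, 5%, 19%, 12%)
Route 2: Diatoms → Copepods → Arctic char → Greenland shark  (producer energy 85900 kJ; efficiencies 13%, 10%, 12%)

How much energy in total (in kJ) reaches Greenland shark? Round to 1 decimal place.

160.4 kJ

Route 1: 257100 × 0.09 × 0.05 × 0.19 × 0.12 = 26.37846 kJ
Route 2: 85900 × 0.13 × 0.1 × 0.12 = 134.004 kJ
Total at Greenland shark: 26.37846 + 134.004 = 160.38246 kJ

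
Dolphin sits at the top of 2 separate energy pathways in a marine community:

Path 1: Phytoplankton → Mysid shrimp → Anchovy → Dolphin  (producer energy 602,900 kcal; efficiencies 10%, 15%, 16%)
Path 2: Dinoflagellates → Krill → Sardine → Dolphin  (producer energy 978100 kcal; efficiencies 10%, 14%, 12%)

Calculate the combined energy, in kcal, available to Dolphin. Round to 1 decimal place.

Path 1: 602900 × 0.1 × 0.15 × 0.16 = 1446.96 kcal
Path 2: 978100 × 0.1 × 0.14 × 0.12 = 1643.208 kcal
Total at Dolphin: 1446.96 + 1643.208 = 3090.168 kcal

3090.2 kcal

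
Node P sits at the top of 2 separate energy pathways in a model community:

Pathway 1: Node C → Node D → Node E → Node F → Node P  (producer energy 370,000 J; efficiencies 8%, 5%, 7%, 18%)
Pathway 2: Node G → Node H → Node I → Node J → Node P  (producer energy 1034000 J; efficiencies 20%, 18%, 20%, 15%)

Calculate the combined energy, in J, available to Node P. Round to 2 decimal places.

1135.37 J

Pathway 1: 370000 × 0.08 × 0.05 × 0.07 × 0.18 = 18.648 J
Pathway 2: 1034000 × 0.2 × 0.18 × 0.2 × 0.15 = 1116.72 J
Total at Node P: 18.648 + 1116.72 = 1135.368 J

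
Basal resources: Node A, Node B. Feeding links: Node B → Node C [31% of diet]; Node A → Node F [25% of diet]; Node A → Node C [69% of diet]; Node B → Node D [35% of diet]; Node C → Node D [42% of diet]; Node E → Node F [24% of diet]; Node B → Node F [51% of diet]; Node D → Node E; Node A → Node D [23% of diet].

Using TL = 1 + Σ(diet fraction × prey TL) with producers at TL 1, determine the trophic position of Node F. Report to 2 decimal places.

Node C: 1 + (0.69×1 + 0.31×1) = 2
Node D: 1 + (0.42×2 + 0.23×1 + 0.35×1) = 2.42
Node E: 1 + 2.42 = 3.42
Node F: 1 + (0.51×1 + 0.24×3.42 + 0.25×1) = 2.5808

2.58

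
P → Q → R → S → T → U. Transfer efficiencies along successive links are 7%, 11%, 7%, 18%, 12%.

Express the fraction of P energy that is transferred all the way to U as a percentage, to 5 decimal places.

0.00116%

Product of link efficiencies: 0.07 × 0.11 × 0.07 × 0.18 × 0.12 = 0.0000116424
As a percentage: 0.0000116424 × 100 = 0.00116%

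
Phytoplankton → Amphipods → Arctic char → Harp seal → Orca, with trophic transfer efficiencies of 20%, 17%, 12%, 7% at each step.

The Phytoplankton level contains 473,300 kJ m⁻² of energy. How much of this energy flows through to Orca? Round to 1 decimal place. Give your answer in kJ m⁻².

135.2 kJ m⁻²

Amphipods: 473300 × 0.2 = 94660 kJ m⁻²
Arctic char: 94660 × 0.17 = 16092.2 kJ m⁻²
Harp seal: 16092.2 × 0.12 = 1931.064 kJ m⁻²
Orca: 1931.064 × 0.07 = 135.17448 kJ m⁻²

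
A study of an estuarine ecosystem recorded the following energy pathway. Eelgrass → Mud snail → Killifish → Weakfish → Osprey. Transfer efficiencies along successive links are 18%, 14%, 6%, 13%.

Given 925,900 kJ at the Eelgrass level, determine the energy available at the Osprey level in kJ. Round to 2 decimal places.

Mud snail: 925900 × 0.18 = 166662 kJ
Killifish: 166662 × 0.14 = 23332.68 kJ
Weakfish: 23332.68 × 0.06 = 1399.9608 kJ
Osprey: 1399.9608 × 0.13 = 181.994904 kJ

181.99 kJ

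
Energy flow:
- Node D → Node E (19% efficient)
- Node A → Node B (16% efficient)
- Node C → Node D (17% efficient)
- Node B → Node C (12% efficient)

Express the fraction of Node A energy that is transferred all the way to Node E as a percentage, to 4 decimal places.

0.0620%

Product of link efficiencies: 0.16 × 0.12 × 0.17 × 0.19 = 0.00062016
As a percentage: 0.00062016 × 100 = 0.0620%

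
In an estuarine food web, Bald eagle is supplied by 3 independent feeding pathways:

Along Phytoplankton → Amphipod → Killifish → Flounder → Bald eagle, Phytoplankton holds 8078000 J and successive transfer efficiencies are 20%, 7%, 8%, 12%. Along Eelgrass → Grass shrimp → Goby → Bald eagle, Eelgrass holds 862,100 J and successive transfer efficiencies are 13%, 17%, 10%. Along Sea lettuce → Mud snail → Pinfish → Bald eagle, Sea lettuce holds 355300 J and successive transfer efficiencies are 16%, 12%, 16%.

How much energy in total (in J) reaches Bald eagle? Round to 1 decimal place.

4082.4 J

Via Phytoplankton: 8078000 × 0.2 × 0.07 × 0.08 × 0.12 = 1085.6832 J
Via Eelgrass: 862100 × 0.13 × 0.17 × 0.1 = 1905.241 J
Via Sea lettuce: 355300 × 0.16 × 0.12 × 0.16 = 1091.4816 J
Total at Bald eagle: 1085.6832 + 1905.241 + 1091.4816 = 4082.4058 J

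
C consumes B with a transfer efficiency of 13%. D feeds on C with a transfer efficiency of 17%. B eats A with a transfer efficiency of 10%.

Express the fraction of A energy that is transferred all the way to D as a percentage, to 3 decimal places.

0.221%

Product of link efficiencies: 0.1 × 0.13 × 0.17 = 0.00221
As a percentage: 0.00221 × 100 = 0.221%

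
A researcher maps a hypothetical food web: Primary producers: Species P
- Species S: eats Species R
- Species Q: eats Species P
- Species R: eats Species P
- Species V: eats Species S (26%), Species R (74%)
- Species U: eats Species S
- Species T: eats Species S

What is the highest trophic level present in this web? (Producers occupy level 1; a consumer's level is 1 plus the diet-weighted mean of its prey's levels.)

Species Q: 1 + 1 = 2
Species R: 1 + 1 = 2
Species S: 1 + 2 = 3
Species T: 1 + 3 = 4
Species U: 1 + 3 = 4
Species V: 1 + (0.26×3 + 0.74×2) = 3.26

4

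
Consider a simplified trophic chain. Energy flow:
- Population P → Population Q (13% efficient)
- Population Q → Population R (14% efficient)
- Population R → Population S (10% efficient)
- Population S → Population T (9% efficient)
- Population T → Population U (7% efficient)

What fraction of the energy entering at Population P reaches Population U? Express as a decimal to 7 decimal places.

0.0000115

Product of link efficiencies: 0.13 × 0.14 × 0.1 × 0.09 × 0.07 = 0.000011466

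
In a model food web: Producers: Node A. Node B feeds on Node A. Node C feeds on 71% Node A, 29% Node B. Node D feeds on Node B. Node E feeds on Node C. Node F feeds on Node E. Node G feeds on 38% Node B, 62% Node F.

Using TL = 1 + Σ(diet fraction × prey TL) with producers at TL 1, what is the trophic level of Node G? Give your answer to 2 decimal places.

4.42

Node B: 1 + 1 = 2
Node C: 1 + (0.71×1 + 0.29×2) = 2.29
Node D: 1 + 2 = 3
Node E: 1 + 2.29 = 3.29
Node F: 1 + 3.29 = 4.29
Node G: 1 + (0.38×2 + 0.62×4.29) = 4.4198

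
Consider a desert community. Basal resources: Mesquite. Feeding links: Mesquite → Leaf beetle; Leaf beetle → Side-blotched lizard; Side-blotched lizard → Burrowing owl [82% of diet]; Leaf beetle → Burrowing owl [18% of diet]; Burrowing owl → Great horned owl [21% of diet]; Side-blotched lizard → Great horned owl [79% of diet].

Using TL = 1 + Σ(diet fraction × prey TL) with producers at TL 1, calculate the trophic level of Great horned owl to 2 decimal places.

4.17

Leaf beetle: 1 + 1 = 2
Side-blotched lizard: 1 + 2 = 3
Burrowing owl: 1 + (0.82×3 + 0.18×2) = 3.82
Great horned owl: 1 + (0.21×3.82 + 0.79×3) = 4.1722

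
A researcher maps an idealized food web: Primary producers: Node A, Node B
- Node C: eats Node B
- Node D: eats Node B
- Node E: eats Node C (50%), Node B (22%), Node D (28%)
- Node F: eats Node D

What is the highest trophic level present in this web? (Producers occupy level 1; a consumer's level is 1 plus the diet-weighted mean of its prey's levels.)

Node C: 1 + 1 = 2
Node D: 1 + 1 = 2
Node E: 1 + (0.5×2 + 0.22×1 + 0.28×2) = 2.78
Node F: 1 + 2 = 3

3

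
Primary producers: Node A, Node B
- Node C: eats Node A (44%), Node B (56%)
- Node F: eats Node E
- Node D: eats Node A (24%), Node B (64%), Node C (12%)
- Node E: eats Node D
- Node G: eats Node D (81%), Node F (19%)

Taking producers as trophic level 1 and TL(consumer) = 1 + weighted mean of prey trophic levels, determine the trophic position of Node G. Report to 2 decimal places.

3.50

Node C: 1 + (0.44×1 + 0.56×1) = 2
Node D: 1 + (0.24×1 + 0.64×1 + 0.12×2) = 2.12
Node E: 1 + 2.12 = 3.12
Node F: 1 + 3.12 = 4.12
Node G: 1 + (0.81×2.12 + 0.19×4.12) = 3.5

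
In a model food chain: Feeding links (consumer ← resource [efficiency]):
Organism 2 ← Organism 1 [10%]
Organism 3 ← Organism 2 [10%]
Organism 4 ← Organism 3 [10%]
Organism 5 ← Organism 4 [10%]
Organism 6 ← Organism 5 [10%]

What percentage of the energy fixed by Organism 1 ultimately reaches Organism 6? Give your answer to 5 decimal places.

Product of link efficiencies: 0.1 × 0.1 × 0.1 × 0.1 × 0.1 = 0.00001
As a percentage: 0.00001 × 100 = 0.00100%

0.00100%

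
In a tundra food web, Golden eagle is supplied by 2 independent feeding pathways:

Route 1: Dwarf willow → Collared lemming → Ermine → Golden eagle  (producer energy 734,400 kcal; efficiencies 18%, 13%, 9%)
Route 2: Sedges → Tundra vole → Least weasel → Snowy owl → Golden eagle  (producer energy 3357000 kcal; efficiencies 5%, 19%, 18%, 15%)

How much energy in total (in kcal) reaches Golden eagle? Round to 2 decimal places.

Route 1: 734400 × 0.18 × 0.13 × 0.09 = 1546.6464 kcal
Route 2: 3357000 × 0.05 × 0.19 × 0.18 × 0.15 = 861.0705 kcal
Total at Golden eagle: 1546.6464 + 861.0705 = 2407.7169 kcal

2407.72 kcal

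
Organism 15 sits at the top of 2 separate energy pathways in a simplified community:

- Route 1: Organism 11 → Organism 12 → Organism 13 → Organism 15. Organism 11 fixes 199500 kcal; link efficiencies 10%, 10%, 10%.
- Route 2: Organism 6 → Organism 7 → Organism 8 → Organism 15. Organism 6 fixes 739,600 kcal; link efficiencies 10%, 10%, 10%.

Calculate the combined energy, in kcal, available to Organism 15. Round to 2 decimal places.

939.10 kcal

Route 1: 199500 × 0.1 × 0.1 × 0.1 = 199.5 kcal
Route 2: 739600 × 0.1 × 0.1 × 0.1 = 739.6 kcal
Total at Organism 15: 199.5 + 739.6 = 939.1 kcal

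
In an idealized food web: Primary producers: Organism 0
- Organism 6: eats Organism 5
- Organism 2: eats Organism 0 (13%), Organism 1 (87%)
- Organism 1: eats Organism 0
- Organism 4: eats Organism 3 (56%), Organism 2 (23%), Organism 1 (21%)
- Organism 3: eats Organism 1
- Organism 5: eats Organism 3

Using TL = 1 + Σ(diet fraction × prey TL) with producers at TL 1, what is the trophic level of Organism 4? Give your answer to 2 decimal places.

Organism 1: 1 + 1 = 2
Organism 2: 1 + (0.13×1 + 0.87×2) = 2.87
Organism 3: 1 + 2 = 3
Organism 4: 1 + (0.56×3 + 0.23×2.87 + 0.21×2) = 3.7601
Organism 5: 1 + 3 = 4
Organism 6: 1 + 4 = 5

3.76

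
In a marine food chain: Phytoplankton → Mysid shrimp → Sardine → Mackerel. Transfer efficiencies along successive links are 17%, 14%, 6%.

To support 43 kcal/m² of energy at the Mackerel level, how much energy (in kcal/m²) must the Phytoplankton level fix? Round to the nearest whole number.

30112 kcal/m²

Cumulative transfer efficiency: 0.17 × 0.14 × 0.06 = 0.001428
Phytoplankton energy = 43 / 0.001428 = 30112 kcal/m²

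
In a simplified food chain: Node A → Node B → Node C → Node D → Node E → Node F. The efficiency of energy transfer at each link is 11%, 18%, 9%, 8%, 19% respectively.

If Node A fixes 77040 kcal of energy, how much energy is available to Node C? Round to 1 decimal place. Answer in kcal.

Node B: 77040 × 0.11 = 8474.4 kcal
Node C: 8474.4 × 0.18 = 1525.392 kcal

1525.4 kcal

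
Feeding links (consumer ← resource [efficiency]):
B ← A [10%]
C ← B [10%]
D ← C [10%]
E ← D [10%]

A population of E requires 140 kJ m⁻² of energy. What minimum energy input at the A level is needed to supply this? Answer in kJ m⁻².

Cumulative transfer efficiency: 0.1 × 0.1 × 0.1 × 0.1 = 0.0001
A energy = 140 / 0.0001 = 1400000 kJ m⁻²

1400000 kJ m⁻²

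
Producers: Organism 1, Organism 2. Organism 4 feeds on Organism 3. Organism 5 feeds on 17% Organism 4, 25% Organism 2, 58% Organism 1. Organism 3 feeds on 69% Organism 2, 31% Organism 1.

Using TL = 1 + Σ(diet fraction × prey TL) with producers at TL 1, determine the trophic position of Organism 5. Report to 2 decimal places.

2.34

Organism 3: 1 + (0.69×1 + 0.31×1) = 2
Organism 4: 1 + 2 = 3
Organism 5: 1 + (0.17×3 + 0.25×1 + 0.58×1) = 2.34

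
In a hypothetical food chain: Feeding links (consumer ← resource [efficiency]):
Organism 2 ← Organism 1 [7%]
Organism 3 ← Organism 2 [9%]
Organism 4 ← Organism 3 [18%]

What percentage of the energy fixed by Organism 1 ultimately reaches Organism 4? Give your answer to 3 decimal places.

Product of link efficiencies: 0.07 × 0.09 × 0.18 = 0.001134
As a percentage: 0.001134 × 100 = 0.113%

0.113%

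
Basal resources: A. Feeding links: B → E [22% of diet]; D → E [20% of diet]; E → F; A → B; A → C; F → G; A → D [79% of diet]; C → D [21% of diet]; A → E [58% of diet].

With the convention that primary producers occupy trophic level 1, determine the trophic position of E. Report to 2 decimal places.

2.46

B: 1 + 1 = 2
C: 1 + 1 = 2
D: 1 + (0.79×1 + 0.21×2) = 2.21
E: 1 + (0.22×2 + 0.58×1 + 0.2×2.21) = 2.462
F: 1 + 2.462 = 3.462
G: 1 + 3.462 = 4.462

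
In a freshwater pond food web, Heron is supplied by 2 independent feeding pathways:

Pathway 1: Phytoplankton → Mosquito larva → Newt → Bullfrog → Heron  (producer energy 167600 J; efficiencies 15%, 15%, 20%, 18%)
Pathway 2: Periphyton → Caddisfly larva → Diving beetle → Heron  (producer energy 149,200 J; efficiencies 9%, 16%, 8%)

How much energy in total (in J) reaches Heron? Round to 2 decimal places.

Pathway 1: 167600 × 0.15 × 0.15 × 0.2 × 0.18 = 135.756 J
Pathway 2: 149200 × 0.09 × 0.16 × 0.08 = 171.8784 J
Total at Heron: 135.756 + 171.8784 = 307.6344 J

307.63 J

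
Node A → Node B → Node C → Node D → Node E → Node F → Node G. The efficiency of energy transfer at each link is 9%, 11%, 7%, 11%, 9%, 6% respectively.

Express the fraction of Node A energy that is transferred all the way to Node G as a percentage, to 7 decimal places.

0.0000412%

Product of link efficiencies: 0.09 × 0.11 × 0.07 × 0.11 × 0.09 × 0.06 = 0.000000411642
As a percentage: 0.000000411642 × 100 = 0.0000412%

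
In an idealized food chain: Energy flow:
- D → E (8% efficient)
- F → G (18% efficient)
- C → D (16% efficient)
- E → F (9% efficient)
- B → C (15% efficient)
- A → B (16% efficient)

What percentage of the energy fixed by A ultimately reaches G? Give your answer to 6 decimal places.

0.000498%

Product of link efficiencies: 0.16 × 0.15 × 0.16 × 0.08 × 0.09 × 0.18 = 0.00000497664
As a percentage: 0.00000497664 × 100 = 0.000498%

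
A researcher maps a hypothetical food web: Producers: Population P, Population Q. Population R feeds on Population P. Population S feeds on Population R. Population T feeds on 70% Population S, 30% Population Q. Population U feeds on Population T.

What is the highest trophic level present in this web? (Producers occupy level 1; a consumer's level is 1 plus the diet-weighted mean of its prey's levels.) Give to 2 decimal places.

4.40

Population R: 1 + 1 = 2
Population S: 1 + 2 = 3
Population T: 1 + (0.7×3 + 0.3×1) = 3.4
Population U: 1 + 3.4 = 4.4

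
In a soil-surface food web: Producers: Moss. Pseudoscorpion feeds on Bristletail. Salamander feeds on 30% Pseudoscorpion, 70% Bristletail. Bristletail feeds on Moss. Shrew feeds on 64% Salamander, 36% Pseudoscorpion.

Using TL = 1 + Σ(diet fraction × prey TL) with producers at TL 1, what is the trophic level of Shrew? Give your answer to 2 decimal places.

Bristletail: 1 + 1 = 2
Pseudoscorpion: 1 + 2 = 3
Salamander: 1 + (0.3×3 + 0.7×2) = 3.3
Shrew: 1 + (0.64×3.3 + 0.36×3) = 4.192

4.19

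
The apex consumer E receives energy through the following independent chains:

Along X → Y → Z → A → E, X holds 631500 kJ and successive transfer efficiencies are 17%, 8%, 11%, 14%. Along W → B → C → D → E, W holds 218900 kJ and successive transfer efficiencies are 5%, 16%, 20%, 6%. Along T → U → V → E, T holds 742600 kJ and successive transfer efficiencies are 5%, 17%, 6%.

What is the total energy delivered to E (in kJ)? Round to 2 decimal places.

Via X: 631500 × 0.17 × 0.08 × 0.11 × 0.14 = 132.26136 kJ
Via W: 218900 × 0.05 × 0.16 × 0.2 × 0.06 = 21.0144 kJ
Via T: 742600 × 0.05 × 0.17 × 0.06 = 378.726 kJ
Total at E: 132.26136 + 21.0144 + 378.726 = 532.00176 kJ

532.00 kJ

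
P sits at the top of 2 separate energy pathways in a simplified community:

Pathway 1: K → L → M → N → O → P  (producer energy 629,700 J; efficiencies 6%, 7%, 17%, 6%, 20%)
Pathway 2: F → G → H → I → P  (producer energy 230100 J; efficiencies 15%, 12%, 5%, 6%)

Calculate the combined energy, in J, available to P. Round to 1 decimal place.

Pathway 1: 629700 × 0.06 × 0.07 × 0.17 × 0.06 × 0.2 = 5.3952696 J
Pathway 2: 230100 × 0.15 × 0.12 × 0.05 × 0.06 = 12.4254 J
Total at P: 5.3952696 + 12.4254 = 17.8206696 J

17.8 J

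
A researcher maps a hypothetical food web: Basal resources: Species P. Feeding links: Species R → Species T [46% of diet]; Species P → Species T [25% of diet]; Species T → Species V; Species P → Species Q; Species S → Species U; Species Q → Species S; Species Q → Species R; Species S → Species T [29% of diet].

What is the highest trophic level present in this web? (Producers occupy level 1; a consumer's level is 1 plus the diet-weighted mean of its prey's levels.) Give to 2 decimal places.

4.50

Species Q: 1 + 1 = 2
Species R: 1 + 2 = 3
Species S: 1 + 2 = 3
Species T: 1 + (0.25×1 + 0.46×3 + 0.29×3) = 3.5
Species U: 1 + 3 = 4
Species V: 1 + 3.5 = 4.5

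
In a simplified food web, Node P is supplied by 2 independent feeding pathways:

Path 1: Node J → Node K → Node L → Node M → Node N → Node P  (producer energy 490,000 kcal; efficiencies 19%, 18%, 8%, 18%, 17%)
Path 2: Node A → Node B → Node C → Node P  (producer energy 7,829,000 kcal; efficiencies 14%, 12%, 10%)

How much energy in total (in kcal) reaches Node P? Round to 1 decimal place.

Path 1: 490000 × 0.19 × 0.18 × 0.08 × 0.18 × 0.17 = 41.023584 kcal
Path 2: 7829000 × 0.14 × 0.12 × 0.1 = 13152.72 kcal
Total at Node P: 41.023584 + 13152.72 = 13193.743584 kcal

13193.7 kcal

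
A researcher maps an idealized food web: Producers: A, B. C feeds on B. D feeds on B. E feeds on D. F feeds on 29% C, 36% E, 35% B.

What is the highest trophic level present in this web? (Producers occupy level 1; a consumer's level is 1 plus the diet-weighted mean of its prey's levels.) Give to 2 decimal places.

3.01

C: 1 + 1 = 2
D: 1 + 1 = 2
E: 1 + 2 = 3
F: 1 + (0.29×2 + 0.36×3 + 0.35×1) = 3.01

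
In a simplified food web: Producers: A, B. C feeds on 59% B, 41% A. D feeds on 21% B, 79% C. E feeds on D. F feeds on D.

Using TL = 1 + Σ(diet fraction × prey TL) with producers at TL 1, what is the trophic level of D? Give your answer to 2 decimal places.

2.79

C: 1 + (0.59×1 + 0.41×1) = 2
D: 1 + (0.21×1 + 0.79×2) = 2.79
E: 1 + 2.79 = 3.79
F: 1 + 2.79 = 3.79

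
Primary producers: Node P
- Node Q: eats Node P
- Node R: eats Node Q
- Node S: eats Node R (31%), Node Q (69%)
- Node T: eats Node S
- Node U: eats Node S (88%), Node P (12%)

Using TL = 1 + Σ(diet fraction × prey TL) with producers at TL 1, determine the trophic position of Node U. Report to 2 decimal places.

4.03

Node Q: 1 + 1 = 2
Node R: 1 + 2 = 3
Node S: 1 + (0.31×3 + 0.69×2) = 3.31
Node T: 1 + 3.31 = 4.31
Node U: 1 + (0.88×3.31 + 0.12×1) = 4.0328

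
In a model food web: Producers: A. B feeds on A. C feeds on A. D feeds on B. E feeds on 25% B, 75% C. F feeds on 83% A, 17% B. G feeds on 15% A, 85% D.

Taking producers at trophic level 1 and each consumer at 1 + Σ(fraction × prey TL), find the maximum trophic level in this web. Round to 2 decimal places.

3.70

B: 1 + 1 = 2
C: 1 + 1 = 2
D: 1 + 2 = 3
E: 1 + (0.25×2 + 0.75×2) = 3
F: 1 + (0.83×1 + 0.17×2) = 2.17
G: 1 + (0.15×1 + 0.85×3) = 3.7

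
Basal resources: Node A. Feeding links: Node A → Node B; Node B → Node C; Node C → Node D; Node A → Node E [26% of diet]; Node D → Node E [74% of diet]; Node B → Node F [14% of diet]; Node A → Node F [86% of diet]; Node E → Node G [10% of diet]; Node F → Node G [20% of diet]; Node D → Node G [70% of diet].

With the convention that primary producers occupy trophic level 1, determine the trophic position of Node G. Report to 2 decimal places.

4.65

Node B: 1 + 1 = 2
Node C: 1 + 2 = 3
Node D: 1 + 3 = 4
Node E: 1 + (0.26×1 + 0.74×4) = 4.22
Node F: 1 + (0.14×2 + 0.86×1) = 2.14
Node G: 1 + (0.1×4.22 + 0.2×2.14 + 0.7×4) = 4.65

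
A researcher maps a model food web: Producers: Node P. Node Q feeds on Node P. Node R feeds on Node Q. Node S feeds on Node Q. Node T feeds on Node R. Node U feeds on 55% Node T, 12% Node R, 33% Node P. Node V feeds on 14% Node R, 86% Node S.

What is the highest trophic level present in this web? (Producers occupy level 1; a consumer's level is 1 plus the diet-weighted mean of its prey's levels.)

4

Node Q: 1 + 1 = 2
Node R: 1 + 2 = 3
Node S: 1 + 2 = 3
Node T: 1 + 3 = 4
Node U: 1 + (0.55×4 + 0.12×3 + 0.33×1) = 3.89
Node V: 1 + (0.14×3 + 0.86×3) = 4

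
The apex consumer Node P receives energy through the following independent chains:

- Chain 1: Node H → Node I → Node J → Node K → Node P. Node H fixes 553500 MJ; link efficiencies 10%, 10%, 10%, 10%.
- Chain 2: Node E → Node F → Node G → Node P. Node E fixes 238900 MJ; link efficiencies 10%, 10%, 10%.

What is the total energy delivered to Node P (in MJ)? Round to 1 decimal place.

294.3 MJ

Chain 1: 553500 × 0.1 × 0.1 × 0.1 × 0.1 = 55.35 MJ
Chain 2: 238900 × 0.1 × 0.1 × 0.1 = 238.9 MJ
Total at Node P: 55.35 + 238.9 = 294.25 MJ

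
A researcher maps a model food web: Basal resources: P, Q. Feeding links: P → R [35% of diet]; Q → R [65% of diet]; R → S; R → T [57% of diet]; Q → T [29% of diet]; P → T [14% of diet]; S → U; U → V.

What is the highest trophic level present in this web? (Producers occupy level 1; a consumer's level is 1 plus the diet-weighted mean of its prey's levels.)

R: 1 + (0.35×1 + 0.65×1) = 2
S: 1 + 2 = 3
T: 1 + (0.57×2 + 0.29×1 + 0.14×1) = 2.57
U: 1 + 3 = 4
V: 1 + 4 = 5

5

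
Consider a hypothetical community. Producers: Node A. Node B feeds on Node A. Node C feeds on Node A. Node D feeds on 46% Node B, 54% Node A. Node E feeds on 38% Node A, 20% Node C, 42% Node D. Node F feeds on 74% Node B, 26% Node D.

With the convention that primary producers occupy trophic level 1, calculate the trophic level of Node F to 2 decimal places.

Node B: 1 + 1 = 2
Node C: 1 + 1 = 2
Node D: 1 + (0.46×2 + 0.54×1) = 2.46
Node E: 1 + (0.38×1 + 0.2×2 + 0.42×2.46) = 2.8132
Node F: 1 + (0.74×2 + 0.26×2.46) = 3.1196

3.12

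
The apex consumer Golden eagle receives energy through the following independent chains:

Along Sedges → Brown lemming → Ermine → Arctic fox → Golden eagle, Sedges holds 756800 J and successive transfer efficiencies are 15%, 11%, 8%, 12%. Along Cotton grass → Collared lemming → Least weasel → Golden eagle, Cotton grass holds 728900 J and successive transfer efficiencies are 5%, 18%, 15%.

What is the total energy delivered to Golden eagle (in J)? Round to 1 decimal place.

1103.9 J

Via Sedges: 756800 × 0.15 × 0.11 × 0.08 × 0.12 = 119.87712 J
Via Cotton grass: 728900 × 0.05 × 0.18 × 0.15 = 984.015 J
Total at Golden eagle: 119.87712 + 984.015 = 1103.89212 J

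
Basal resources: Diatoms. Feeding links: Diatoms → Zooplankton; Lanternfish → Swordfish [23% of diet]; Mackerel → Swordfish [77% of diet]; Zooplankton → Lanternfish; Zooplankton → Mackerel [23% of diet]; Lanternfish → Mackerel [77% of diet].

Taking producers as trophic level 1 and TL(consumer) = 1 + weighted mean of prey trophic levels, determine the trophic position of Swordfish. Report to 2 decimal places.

Zooplankton: 1 + 1 = 2
Lanternfish: 1 + 2 = 3
Mackerel: 1 + (0.77×3 + 0.23×2) = 3.77
Swordfish: 1 + (0.77×3.77 + 0.23×3) = 4.5929

4.59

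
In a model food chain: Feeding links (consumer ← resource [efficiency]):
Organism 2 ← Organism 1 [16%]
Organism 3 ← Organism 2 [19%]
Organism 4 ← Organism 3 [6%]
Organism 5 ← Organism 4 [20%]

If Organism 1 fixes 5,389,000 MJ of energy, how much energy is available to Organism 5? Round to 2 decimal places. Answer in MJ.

Organism 2: 5389000 × 0.16 = 862240 MJ
Organism 3: 862240 × 0.19 = 163825.6 MJ
Organism 4: 163825.6 × 0.06 = 9829.536 MJ
Organism 5: 9829.536 × 0.2 = 1965.9072 MJ

1965.91 MJ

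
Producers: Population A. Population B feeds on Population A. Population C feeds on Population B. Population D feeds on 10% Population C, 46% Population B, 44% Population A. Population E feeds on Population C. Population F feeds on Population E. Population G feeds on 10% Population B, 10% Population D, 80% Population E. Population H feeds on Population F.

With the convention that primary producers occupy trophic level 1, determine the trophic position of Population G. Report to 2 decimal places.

4.67

Population B: 1 + 1 = 2
Population C: 1 + 2 = 3
Population D: 1 + (0.1×3 + 0.46×2 + 0.44×1) = 2.66
Population E: 1 + 3 = 4
Population F: 1 + 4 = 5
Population G: 1 + (0.1×2 + 0.1×2.66 + 0.8×4) = 4.666
Population H: 1 + 5 = 6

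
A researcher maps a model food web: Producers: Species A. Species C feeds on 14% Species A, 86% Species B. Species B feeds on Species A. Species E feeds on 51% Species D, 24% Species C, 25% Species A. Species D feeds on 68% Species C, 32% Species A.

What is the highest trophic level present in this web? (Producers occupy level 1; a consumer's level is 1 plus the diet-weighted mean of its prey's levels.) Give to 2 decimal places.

Species B: 1 + 1 = 2
Species C: 1 + (0.14×1 + 0.86×2) = 2.86
Species D: 1 + (0.68×2.86 + 0.32×1) = 3.2648
Species E: 1 + (0.51×3.2648 + 0.24×2.86 + 0.25×1) = 3.601448

3.60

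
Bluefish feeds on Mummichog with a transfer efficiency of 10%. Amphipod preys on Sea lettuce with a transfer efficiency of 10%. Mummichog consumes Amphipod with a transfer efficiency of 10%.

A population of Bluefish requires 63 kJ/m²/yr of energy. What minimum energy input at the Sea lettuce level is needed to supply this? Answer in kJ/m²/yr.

63000 kJ/m²/yr

Cumulative transfer efficiency: 0.1 × 0.1 × 0.1 = 0.001
Sea lettuce energy = 63 / 0.001 = 63000 kJ/m²/yr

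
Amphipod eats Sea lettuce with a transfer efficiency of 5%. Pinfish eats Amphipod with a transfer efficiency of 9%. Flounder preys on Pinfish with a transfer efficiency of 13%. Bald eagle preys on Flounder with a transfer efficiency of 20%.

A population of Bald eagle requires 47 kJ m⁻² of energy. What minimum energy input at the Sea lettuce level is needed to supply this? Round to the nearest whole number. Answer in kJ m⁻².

401709 kJ m⁻²

Cumulative transfer efficiency: 0.05 × 0.09 × 0.13 × 0.2 = 0.000117
Sea lettuce energy = 47 / 0.000117 = 401709 kJ m⁻²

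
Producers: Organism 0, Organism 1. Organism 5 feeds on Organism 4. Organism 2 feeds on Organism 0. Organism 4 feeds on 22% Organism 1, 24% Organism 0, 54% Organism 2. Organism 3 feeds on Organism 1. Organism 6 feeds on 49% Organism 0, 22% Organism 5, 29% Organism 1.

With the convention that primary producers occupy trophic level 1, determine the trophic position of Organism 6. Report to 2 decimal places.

Organism 2: 1 + 1 = 2
Organism 3: 1 + 1 = 2
Organism 4: 1 + (0.22×1 + 0.24×1 + 0.54×2) = 2.54
Organism 5: 1 + 2.54 = 3.54
Organism 6: 1 + (0.49×1 + 0.22×3.54 + 0.29×1) = 2.5588

2.56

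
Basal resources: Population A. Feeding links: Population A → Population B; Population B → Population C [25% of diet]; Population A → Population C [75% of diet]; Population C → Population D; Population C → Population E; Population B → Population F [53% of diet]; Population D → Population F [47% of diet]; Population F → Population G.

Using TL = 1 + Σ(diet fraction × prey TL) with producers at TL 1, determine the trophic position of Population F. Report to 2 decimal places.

3.59

Population B: 1 + 1 = 2
Population C: 1 + (0.25×2 + 0.75×1) = 2.25
Population D: 1 + 2.25 = 3.25
Population E: 1 + 2.25 = 3.25
Population F: 1 + (0.53×2 + 0.47×3.25) = 3.5875
Population G: 1 + 3.5875 = 4.5875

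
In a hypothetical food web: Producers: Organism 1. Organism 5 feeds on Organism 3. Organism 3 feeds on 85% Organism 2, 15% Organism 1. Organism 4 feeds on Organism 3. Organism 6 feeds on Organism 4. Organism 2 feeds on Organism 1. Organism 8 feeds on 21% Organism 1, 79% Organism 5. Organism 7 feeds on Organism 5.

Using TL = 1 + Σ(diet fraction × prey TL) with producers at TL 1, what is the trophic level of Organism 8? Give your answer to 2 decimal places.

4.25

Organism 2: 1 + 1 = 2
Organism 3: 1 + (0.85×2 + 0.15×1) = 2.85
Organism 4: 1 + 2.85 = 3.85
Organism 5: 1 + 2.85 = 3.85
Organism 6: 1 + 3.85 = 4.85
Organism 7: 1 + 3.85 = 4.85
Organism 8: 1 + (0.21×1 + 0.79×3.85) = 4.2515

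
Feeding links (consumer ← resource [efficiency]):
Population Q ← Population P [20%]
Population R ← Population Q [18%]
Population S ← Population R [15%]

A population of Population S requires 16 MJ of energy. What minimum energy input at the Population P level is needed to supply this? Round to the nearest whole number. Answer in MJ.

2963 MJ

Cumulative transfer efficiency: 0.2 × 0.18 × 0.15 = 0.0054
Population P energy = 16 / 0.0054 = 2963 MJ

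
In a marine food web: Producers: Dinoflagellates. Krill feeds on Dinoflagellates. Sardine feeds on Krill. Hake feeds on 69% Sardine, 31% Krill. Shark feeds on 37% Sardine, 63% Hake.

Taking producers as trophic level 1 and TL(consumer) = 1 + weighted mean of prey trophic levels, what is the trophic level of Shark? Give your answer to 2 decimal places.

4.43

Krill: 1 + 1 = 2
Sardine: 1 + 2 = 3
Hake: 1 + (0.69×3 + 0.31×2) = 3.69
Shark: 1 + (0.37×3 + 0.63×3.69) = 4.4347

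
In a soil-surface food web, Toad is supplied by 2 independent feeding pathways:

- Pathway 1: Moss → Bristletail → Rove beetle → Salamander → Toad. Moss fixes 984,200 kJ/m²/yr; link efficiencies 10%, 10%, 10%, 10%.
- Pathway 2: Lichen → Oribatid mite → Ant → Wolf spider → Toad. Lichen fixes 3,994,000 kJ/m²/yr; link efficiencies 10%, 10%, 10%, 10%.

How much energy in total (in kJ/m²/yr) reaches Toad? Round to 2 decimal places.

Pathway 1: 984200 × 0.1 × 0.1 × 0.1 × 0.1 = 98.42 kJ/m²/yr
Pathway 2: 3994000 × 0.1 × 0.1 × 0.1 × 0.1 = 399.4 kJ/m²/yr
Total at Toad: 98.42 + 399.4 = 497.82 kJ/m²/yr

497.82 kJ/m²/yr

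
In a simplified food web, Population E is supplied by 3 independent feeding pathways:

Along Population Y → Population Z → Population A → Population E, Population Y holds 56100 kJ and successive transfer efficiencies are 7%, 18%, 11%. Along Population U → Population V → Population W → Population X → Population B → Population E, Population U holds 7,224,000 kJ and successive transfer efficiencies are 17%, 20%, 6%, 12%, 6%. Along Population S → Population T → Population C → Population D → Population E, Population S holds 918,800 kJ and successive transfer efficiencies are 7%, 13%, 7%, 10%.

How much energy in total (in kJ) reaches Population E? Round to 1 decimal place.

242.4 kJ

Via Population Y: 56100 × 0.07 × 0.18 × 0.11 = 77.7546 kJ
Via Population U: 7224000 × 0.17 × 0.2 × 0.06 × 0.12 × 0.06 = 106.106112 kJ
Via Population S: 918800 × 0.07 × 0.13 × 0.07 × 0.1 = 58.52756 kJ
Total at Population E: 77.7546 + 106.106112 + 58.52756 = 242.388272 kJ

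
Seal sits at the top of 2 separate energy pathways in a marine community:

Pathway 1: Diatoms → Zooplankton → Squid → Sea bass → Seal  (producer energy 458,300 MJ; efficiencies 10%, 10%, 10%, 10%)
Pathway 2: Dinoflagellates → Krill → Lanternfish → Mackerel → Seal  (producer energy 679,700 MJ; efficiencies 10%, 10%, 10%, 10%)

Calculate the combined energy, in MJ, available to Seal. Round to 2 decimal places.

Pathway 1: 458300 × 0.1 × 0.1 × 0.1 × 0.1 = 45.83 MJ
Pathway 2: 679700 × 0.1 × 0.1 × 0.1 × 0.1 = 67.97 MJ
Total at Seal: 45.83 + 67.97 = 113.8 MJ

113.80 MJ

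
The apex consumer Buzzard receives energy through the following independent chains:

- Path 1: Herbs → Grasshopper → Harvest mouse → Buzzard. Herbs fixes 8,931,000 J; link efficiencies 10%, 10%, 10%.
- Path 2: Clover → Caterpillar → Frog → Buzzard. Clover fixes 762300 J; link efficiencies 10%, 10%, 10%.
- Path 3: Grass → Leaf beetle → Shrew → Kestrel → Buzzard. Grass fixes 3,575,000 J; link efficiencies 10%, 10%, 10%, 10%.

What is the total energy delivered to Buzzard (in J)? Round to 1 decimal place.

Path 1: 8931000 × 0.1 × 0.1 × 0.1 = 8931 J
Path 2: 762300 × 0.1 × 0.1 × 0.1 = 762.3 J
Path 3: 3575000 × 0.1 × 0.1 × 0.1 × 0.1 = 357.5 J
Total at Buzzard: 8931 + 762.3 + 357.5 = 10050.8 J

10050.8 J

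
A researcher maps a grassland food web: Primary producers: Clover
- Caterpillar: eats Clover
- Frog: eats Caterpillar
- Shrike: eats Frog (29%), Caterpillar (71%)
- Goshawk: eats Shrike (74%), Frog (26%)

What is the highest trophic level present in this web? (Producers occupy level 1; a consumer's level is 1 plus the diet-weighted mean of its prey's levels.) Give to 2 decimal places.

4.21

Caterpillar: 1 + 1 = 2
Frog: 1 + 2 = 3
Shrike: 1 + (0.29×3 + 0.71×2) = 3.29
Goshawk: 1 + (0.74×3.29 + 0.26×3) = 4.2146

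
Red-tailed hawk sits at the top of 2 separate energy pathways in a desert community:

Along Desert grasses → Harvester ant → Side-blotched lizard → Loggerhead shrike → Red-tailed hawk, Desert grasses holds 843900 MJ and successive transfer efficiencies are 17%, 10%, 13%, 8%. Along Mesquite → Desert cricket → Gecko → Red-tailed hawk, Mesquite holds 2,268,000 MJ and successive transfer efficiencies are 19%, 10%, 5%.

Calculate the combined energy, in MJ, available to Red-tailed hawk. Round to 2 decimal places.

2303.80 MJ

Via Desert grasses: 843900 × 0.17 × 0.1 × 0.13 × 0.08 = 149.20152 MJ
Via Mesquite: 2268000 × 0.19 × 0.1 × 0.05 = 2154.6 MJ
Total at Red-tailed hawk: 149.20152 + 2154.6 = 2303.80152 MJ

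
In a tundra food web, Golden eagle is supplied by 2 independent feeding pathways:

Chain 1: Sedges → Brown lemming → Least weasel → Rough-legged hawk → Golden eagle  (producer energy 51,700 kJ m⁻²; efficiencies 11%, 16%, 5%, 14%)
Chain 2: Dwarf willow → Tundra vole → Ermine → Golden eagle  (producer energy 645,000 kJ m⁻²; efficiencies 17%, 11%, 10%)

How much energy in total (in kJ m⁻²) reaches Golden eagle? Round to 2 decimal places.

1212.52 kJ m⁻²

Chain 1: 51700 × 0.11 × 0.16 × 0.05 × 0.14 = 6.36944 kJ m⁻²
Chain 2: 645000 × 0.17 × 0.11 × 0.1 = 1206.15 kJ m⁻²
Total at Golden eagle: 6.36944 + 1206.15 = 1212.51944 kJ m⁻²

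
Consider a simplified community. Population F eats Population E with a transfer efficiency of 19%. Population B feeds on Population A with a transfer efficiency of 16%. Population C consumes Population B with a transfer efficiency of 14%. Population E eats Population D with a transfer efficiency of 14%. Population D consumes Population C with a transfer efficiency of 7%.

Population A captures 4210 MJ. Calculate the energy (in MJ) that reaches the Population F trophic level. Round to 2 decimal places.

0.18 MJ

Population B: 4210 × 0.16 = 673.6 MJ
Population C: 673.6 × 0.14 = 94.304 MJ
Population D: 94.304 × 0.07 = 6.60128 MJ
Population E: 6.60128 × 0.14 = 0.9241792 MJ
Population F: 0.9241792 × 0.19 = 0.175594048 MJ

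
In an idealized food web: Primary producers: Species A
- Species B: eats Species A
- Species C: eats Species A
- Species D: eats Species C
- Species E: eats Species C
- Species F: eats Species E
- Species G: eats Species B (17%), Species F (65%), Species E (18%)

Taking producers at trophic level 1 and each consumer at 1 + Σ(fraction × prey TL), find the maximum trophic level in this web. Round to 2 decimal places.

Species B: 1 + 1 = 2
Species C: 1 + 1 = 2
Species D: 1 + 2 = 3
Species E: 1 + 2 = 3
Species F: 1 + 3 = 4
Species G: 1 + (0.17×2 + 0.65×4 + 0.18×3) = 4.48

4.48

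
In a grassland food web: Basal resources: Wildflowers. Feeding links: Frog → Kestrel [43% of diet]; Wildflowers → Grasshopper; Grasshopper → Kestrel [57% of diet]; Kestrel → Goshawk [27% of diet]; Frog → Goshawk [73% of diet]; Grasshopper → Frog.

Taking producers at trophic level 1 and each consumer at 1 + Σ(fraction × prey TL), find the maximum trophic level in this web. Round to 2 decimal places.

4.12

Grasshopper: 1 + 1 = 2
Frog: 1 + 2 = 3
Kestrel: 1 + (0.43×3 + 0.57×2) = 3.43
Goshawk: 1 + (0.73×3 + 0.27×3.43) = 4.1161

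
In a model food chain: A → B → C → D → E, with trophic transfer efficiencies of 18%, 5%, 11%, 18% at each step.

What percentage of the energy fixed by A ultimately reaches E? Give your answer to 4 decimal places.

Product of link efficiencies: 0.18 × 0.05 × 0.11 × 0.18 = 0.0001782
As a percentage: 0.0001782 × 100 = 0.0178%

0.0178%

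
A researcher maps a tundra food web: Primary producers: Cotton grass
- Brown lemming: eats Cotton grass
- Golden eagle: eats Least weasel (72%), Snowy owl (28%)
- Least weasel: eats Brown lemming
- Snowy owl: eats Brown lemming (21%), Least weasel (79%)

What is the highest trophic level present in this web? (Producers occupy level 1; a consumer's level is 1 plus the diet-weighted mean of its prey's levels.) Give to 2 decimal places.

Brown lemming: 1 + 1 = 2
Least weasel: 1 + 2 = 3
Snowy owl: 1 + (0.21×2 + 0.79×3) = 3.79
Golden eagle: 1 + (0.72×3 + 0.28×3.79) = 4.2212

4.22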